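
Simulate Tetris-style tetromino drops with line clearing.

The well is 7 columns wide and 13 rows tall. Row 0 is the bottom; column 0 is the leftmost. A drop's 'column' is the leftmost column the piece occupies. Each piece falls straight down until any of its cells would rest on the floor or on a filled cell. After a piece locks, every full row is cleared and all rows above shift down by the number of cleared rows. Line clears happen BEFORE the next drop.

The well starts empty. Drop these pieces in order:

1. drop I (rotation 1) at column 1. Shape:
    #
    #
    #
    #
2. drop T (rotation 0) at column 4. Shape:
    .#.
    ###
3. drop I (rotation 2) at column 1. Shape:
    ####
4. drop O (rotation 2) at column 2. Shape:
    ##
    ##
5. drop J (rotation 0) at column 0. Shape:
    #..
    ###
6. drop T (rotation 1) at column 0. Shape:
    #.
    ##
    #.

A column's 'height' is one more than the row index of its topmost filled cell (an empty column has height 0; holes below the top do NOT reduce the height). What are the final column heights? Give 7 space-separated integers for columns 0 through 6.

Drop 1: I rot1 at col 1 lands with bottom-row=0; cleared 0 line(s) (total 0); column heights now [0 4 0 0 0 0 0], max=4
Drop 2: T rot0 at col 4 lands with bottom-row=0; cleared 0 line(s) (total 0); column heights now [0 4 0 0 1 2 1], max=4
Drop 3: I rot2 at col 1 lands with bottom-row=4; cleared 0 line(s) (total 0); column heights now [0 5 5 5 5 2 1], max=5
Drop 4: O rot2 at col 2 lands with bottom-row=5; cleared 0 line(s) (total 0); column heights now [0 5 7 7 5 2 1], max=7
Drop 5: J rot0 at col 0 lands with bottom-row=7; cleared 0 line(s) (total 0); column heights now [9 8 8 7 5 2 1], max=9
Drop 6: T rot1 at col 0 lands with bottom-row=9; cleared 0 line(s) (total 0); column heights now [12 11 8 7 5 2 1], max=12

Answer: 12 11 8 7 5 2 1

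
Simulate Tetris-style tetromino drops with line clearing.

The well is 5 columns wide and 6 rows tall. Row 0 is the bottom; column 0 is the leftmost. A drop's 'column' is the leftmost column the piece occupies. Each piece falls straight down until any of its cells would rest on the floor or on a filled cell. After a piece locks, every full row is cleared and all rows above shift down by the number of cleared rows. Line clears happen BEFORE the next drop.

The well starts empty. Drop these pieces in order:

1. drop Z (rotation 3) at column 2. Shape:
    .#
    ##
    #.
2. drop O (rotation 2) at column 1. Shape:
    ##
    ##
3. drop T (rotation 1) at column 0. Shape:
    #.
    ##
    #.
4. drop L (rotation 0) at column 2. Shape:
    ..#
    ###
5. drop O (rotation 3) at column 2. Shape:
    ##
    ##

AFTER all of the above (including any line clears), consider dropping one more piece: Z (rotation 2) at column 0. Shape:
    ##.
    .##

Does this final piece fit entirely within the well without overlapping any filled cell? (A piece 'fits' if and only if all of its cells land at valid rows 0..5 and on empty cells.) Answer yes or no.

Answer: no

Derivation:
Drop 1: Z rot3 at col 2 lands with bottom-row=0; cleared 0 line(s) (total 0); column heights now [0 0 2 3 0], max=3
Drop 2: O rot2 at col 1 lands with bottom-row=2; cleared 0 line(s) (total 0); column heights now [0 4 4 3 0], max=4
Drop 3: T rot1 at col 0 lands with bottom-row=3; cleared 0 line(s) (total 0); column heights now [6 5 4 3 0], max=6
Drop 4: L rot0 at col 2 lands with bottom-row=4; cleared 1 line(s) (total 1); column heights now [5 4 4 3 5], max=5
Drop 5: O rot3 at col 2 lands with bottom-row=4; cleared 0 line(s) (total 1); column heights now [5 4 6 6 5], max=6
Test piece Z rot2 at col 0 (width 3): heights before test = [5 4 6 6 5]; fits = False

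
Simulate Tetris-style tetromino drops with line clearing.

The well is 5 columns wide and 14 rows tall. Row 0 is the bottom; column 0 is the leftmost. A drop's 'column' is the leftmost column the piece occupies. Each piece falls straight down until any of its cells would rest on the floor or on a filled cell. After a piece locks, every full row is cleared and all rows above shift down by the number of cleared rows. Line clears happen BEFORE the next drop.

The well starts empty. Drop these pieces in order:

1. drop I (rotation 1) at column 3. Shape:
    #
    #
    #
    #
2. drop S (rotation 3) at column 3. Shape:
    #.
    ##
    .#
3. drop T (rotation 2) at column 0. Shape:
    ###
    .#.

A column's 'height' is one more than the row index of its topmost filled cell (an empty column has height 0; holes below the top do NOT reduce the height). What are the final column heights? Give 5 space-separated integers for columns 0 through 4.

Drop 1: I rot1 at col 3 lands with bottom-row=0; cleared 0 line(s) (total 0); column heights now [0 0 0 4 0], max=4
Drop 2: S rot3 at col 3 lands with bottom-row=3; cleared 0 line(s) (total 0); column heights now [0 0 0 6 5], max=6
Drop 3: T rot2 at col 0 lands with bottom-row=0; cleared 0 line(s) (total 0); column heights now [2 2 2 6 5], max=6

Answer: 2 2 2 6 5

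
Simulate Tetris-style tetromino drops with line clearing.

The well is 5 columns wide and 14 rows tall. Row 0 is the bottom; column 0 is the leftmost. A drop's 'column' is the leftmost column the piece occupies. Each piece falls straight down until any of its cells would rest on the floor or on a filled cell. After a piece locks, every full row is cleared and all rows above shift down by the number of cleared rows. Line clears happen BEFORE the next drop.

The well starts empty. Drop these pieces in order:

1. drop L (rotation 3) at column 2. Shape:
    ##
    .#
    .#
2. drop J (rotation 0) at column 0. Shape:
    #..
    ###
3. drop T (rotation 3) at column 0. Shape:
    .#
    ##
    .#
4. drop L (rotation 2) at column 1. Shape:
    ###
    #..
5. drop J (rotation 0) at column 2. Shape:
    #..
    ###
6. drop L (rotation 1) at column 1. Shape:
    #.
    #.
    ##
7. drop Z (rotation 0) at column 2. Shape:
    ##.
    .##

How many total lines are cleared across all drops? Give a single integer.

Answer: 0

Derivation:
Drop 1: L rot3 at col 2 lands with bottom-row=0; cleared 0 line(s) (total 0); column heights now [0 0 3 3 0], max=3
Drop 2: J rot0 at col 0 lands with bottom-row=3; cleared 0 line(s) (total 0); column heights now [5 4 4 3 0], max=5
Drop 3: T rot3 at col 0 lands with bottom-row=4; cleared 0 line(s) (total 0); column heights now [6 7 4 3 0], max=7
Drop 4: L rot2 at col 1 lands with bottom-row=7; cleared 0 line(s) (total 0); column heights now [6 9 9 9 0], max=9
Drop 5: J rot0 at col 2 lands with bottom-row=9; cleared 0 line(s) (total 0); column heights now [6 9 11 10 10], max=11
Drop 6: L rot1 at col 1 lands with bottom-row=11; cleared 0 line(s) (total 0); column heights now [6 14 12 10 10], max=14
Drop 7: Z rot0 at col 2 lands with bottom-row=11; cleared 0 line(s) (total 0); column heights now [6 14 13 13 12], max=14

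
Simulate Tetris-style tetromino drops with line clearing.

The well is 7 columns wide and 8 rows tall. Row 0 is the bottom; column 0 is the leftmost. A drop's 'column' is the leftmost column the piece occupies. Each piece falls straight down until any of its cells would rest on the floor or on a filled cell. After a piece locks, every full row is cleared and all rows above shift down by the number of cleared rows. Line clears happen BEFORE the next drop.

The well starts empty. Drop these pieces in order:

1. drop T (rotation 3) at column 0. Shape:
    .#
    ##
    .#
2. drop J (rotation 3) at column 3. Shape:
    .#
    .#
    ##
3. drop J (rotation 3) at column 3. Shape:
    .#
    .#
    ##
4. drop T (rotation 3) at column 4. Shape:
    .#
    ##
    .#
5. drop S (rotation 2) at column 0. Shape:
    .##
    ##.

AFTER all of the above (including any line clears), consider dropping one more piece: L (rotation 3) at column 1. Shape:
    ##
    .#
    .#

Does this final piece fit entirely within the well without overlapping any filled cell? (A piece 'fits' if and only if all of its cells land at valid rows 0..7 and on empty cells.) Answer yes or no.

Drop 1: T rot3 at col 0 lands with bottom-row=0; cleared 0 line(s) (total 0); column heights now [2 3 0 0 0 0 0], max=3
Drop 2: J rot3 at col 3 lands with bottom-row=0; cleared 0 line(s) (total 0); column heights now [2 3 0 1 3 0 0], max=3
Drop 3: J rot3 at col 3 lands with bottom-row=3; cleared 0 line(s) (total 0); column heights now [2 3 0 4 6 0 0], max=6
Drop 4: T rot3 at col 4 lands with bottom-row=5; cleared 0 line(s) (total 0); column heights now [2 3 0 4 7 8 0], max=8
Drop 5: S rot2 at col 0 lands with bottom-row=3; cleared 0 line(s) (total 0); column heights now [4 5 5 4 7 8 0], max=8
Test piece L rot3 at col 1 (width 2): heights before test = [4 5 5 4 7 8 0]; fits = True

Answer: yes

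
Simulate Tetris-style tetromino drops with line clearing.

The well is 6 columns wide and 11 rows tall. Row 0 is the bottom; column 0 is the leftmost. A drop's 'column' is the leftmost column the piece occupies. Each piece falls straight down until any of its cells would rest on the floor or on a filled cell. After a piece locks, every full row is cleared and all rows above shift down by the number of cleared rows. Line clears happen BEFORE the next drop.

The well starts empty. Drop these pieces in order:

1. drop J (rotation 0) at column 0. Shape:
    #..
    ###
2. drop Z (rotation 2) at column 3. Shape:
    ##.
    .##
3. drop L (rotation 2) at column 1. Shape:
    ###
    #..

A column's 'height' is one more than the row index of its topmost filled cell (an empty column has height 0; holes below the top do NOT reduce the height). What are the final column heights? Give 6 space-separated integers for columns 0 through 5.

Drop 1: J rot0 at col 0 lands with bottom-row=0; cleared 0 line(s) (total 0); column heights now [2 1 1 0 0 0], max=2
Drop 2: Z rot2 at col 3 lands with bottom-row=0; cleared 0 line(s) (total 0); column heights now [2 1 1 2 2 1], max=2
Drop 3: L rot2 at col 1 lands with bottom-row=1; cleared 0 line(s) (total 0); column heights now [2 3 3 3 2 1], max=3

Answer: 2 3 3 3 2 1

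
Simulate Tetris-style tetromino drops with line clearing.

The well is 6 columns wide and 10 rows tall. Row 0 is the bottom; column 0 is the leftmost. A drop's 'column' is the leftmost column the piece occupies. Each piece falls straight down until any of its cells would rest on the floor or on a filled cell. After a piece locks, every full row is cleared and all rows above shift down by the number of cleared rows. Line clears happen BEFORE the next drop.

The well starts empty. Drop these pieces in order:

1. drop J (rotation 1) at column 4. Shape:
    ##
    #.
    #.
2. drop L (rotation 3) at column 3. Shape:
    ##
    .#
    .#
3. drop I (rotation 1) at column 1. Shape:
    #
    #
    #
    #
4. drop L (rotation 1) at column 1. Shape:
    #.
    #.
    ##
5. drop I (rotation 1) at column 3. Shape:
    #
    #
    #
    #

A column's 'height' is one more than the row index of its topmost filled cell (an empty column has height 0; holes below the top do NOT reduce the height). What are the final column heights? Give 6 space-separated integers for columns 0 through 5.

Answer: 0 7 5 10 6 3

Derivation:
Drop 1: J rot1 at col 4 lands with bottom-row=0; cleared 0 line(s) (total 0); column heights now [0 0 0 0 3 3], max=3
Drop 2: L rot3 at col 3 lands with bottom-row=3; cleared 0 line(s) (total 0); column heights now [0 0 0 6 6 3], max=6
Drop 3: I rot1 at col 1 lands with bottom-row=0; cleared 0 line(s) (total 0); column heights now [0 4 0 6 6 3], max=6
Drop 4: L rot1 at col 1 lands with bottom-row=4; cleared 0 line(s) (total 0); column heights now [0 7 5 6 6 3], max=7
Drop 5: I rot1 at col 3 lands with bottom-row=6; cleared 0 line(s) (total 0); column heights now [0 7 5 10 6 3], max=10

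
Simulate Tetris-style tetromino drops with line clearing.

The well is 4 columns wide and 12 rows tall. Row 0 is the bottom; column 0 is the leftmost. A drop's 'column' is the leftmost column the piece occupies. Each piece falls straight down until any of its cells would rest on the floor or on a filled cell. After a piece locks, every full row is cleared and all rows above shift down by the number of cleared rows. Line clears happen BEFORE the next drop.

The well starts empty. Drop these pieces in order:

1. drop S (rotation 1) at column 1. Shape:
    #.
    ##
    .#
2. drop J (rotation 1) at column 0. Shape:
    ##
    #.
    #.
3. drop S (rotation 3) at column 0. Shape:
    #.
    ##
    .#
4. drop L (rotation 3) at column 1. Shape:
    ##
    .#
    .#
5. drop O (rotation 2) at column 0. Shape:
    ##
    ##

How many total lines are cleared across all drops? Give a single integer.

Drop 1: S rot1 at col 1 lands with bottom-row=0; cleared 0 line(s) (total 0); column heights now [0 3 2 0], max=3
Drop 2: J rot1 at col 0 lands with bottom-row=1; cleared 0 line(s) (total 0); column heights now [4 4 2 0], max=4
Drop 3: S rot3 at col 0 lands with bottom-row=4; cleared 0 line(s) (total 0); column heights now [7 6 2 0], max=7
Drop 4: L rot3 at col 1 lands with bottom-row=4; cleared 0 line(s) (total 0); column heights now [7 7 7 0], max=7
Drop 5: O rot2 at col 0 lands with bottom-row=7; cleared 0 line(s) (total 0); column heights now [9 9 7 0], max=9

Answer: 0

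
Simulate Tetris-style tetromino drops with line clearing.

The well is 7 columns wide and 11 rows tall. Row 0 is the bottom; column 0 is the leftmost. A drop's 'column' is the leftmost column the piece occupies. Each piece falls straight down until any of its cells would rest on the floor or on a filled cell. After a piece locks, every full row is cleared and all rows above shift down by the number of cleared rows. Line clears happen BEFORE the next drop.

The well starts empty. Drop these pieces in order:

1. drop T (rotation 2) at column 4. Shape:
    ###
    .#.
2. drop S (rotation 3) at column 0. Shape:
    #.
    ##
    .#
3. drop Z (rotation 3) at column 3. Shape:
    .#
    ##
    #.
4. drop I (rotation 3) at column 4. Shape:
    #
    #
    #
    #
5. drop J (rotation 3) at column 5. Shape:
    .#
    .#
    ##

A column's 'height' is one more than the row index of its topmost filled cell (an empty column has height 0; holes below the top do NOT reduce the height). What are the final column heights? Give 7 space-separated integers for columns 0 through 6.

Drop 1: T rot2 at col 4 lands with bottom-row=0; cleared 0 line(s) (total 0); column heights now [0 0 0 0 2 2 2], max=2
Drop 2: S rot3 at col 0 lands with bottom-row=0; cleared 0 line(s) (total 0); column heights now [3 2 0 0 2 2 2], max=3
Drop 3: Z rot3 at col 3 lands with bottom-row=1; cleared 0 line(s) (total 0); column heights now [3 2 0 3 4 2 2], max=4
Drop 4: I rot3 at col 4 lands with bottom-row=4; cleared 0 line(s) (total 0); column heights now [3 2 0 3 8 2 2], max=8
Drop 5: J rot3 at col 5 lands with bottom-row=2; cleared 0 line(s) (total 0); column heights now [3 2 0 3 8 3 5], max=8

Answer: 3 2 0 3 8 3 5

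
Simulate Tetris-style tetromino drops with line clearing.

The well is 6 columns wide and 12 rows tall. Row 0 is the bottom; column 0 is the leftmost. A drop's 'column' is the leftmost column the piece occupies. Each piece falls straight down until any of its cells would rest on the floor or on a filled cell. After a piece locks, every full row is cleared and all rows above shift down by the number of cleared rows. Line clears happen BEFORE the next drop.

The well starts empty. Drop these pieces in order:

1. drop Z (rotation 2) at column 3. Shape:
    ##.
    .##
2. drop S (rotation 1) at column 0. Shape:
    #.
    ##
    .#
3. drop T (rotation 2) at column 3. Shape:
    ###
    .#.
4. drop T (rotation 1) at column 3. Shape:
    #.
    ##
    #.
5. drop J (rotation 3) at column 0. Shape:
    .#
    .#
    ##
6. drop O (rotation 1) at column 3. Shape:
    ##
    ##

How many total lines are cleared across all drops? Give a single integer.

Answer: 0

Derivation:
Drop 1: Z rot2 at col 3 lands with bottom-row=0; cleared 0 line(s) (total 0); column heights now [0 0 0 2 2 1], max=2
Drop 2: S rot1 at col 0 lands with bottom-row=0; cleared 0 line(s) (total 0); column heights now [3 2 0 2 2 1], max=3
Drop 3: T rot2 at col 3 lands with bottom-row=2; cleared 0 line(s) (total 0); column heights now [3 2 0 4 4 4], max=4
Drop 4: T rot1 at col 3 lands with bottom-row=4; cleared 0 line(s) (total 0); column heights now [3 2 0 7 6 4], max=7
Drop 5: J rot3 at col 0 lands with bottom-row=3; cleared 0 line(s) (total 0); column heights now [4 6 0 7 6 4], max=7
Drop 6: O rot1 at col 3 lands with bottom-row=7; cleared 0 line(s) (total 0); column heights now [4 6 0 9 9 4], max=9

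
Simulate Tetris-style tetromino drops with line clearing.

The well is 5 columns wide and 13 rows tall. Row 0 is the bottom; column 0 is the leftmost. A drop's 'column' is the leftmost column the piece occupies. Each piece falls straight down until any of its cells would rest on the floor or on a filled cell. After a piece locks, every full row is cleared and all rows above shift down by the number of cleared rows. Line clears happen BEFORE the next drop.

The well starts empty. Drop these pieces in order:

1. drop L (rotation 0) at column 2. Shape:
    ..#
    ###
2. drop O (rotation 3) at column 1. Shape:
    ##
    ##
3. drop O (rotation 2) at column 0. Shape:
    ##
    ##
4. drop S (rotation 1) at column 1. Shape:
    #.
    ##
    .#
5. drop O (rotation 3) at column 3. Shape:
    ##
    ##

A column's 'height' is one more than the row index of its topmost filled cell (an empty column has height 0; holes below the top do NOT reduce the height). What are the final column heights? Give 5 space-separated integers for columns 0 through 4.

Drop 1: L rot0 at col 2 lands with bottom-row=0; cleared 0 line(s) (total 0); column heights now [0 0 1 1 2], max=2
Drop 2: O rot3 at col 1 lands with bottom-row=1; cleared 0 line(s) (total 0); column heights now [0 3 3 1 2], max=3
Drop 3: O rot2 at col 0 lands with bottom-row=3; cleared 0 line(s) (total 0); column heights now [5 5 3 1 2], max=5
Drop 4: S rot1 at col 1 lands with bottom-row=4; cleared 0 line(s) (total 0); column heights now [5 7 6 1 2], max=7
Drop 5: O rot3 at col 3 lands with bottom-row=2; cleared 0 line(s) (total 0); column heights now [5 7 6 4 4], max=7

Answer: 5 7 6 4 4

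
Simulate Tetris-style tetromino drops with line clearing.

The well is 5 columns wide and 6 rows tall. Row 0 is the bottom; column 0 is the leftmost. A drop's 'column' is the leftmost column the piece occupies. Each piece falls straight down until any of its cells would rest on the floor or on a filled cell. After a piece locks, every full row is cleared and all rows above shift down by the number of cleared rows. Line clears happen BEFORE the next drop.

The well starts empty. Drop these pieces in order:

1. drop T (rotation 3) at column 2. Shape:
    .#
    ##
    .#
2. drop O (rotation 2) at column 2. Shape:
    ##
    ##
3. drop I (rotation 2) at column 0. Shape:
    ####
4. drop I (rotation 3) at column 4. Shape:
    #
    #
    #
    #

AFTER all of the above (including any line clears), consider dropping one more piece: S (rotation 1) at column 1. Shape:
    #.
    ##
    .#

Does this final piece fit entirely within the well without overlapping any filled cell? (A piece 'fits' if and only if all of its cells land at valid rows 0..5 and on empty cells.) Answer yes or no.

Drop 1: T rot3 at col 2 lands with bottom-row=0; cleared 0 line(s) (total 0); column heights now [0 0 2 3 0], max=3
Drop 2: O rot2 at col 2 lands with bottom-row=3; cleared 0 line(s) (total 0); column heights now [0 0 5 5 0], max=5
Drop 3: I rot2 at col 0 lands with bottom-row=5; cleared 0 line(s) (total 0); column heights now [6 6 6 6 0], max=6
Drop 4: I rot3 at col 4 lands with bottom-row=0; cleared 0 line(s) (total 0); column heights now [6 6 6 6 4], max=6
Test piece S rot1 at col 1 (width 2): heights before test = [6 6 6 6 4]; fits = False

Answer: no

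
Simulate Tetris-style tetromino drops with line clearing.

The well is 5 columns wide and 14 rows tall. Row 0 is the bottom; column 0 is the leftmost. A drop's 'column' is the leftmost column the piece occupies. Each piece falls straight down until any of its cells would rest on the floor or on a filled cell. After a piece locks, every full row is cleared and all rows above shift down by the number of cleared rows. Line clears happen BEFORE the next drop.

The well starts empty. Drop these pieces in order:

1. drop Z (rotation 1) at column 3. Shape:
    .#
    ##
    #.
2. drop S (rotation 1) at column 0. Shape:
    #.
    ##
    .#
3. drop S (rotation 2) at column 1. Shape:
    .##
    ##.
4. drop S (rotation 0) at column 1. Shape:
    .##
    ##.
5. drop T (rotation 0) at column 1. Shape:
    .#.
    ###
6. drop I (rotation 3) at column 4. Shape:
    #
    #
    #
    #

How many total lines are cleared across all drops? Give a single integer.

Drop 1: Z rot1 at col 3 lands with bottom-row=0; cleared 0 line(s) (total 0); column heights now [0 0 0 2 3], max=3
Drop 2: S rot1 at col 0 lands with bottom-row=0; cleared 0 line(s) (total 0); column heights now [3 2 0 2 3], max=3
Drop 3: S rot2 at col 1 lands with bottom-row=2; cleared 0 line(s) (total 0); column heights now [3 3 4 4 3], max=4
Drop 4: S rot0 at col 1 lands with bottom-row=4; cleared 0 line(s) (total 0); column heights now [3 5 6 6 3], max=6
Drop 5: T rot0 at col 1 lands with bottom-row=6; cleared 0 line(s) (total 0); column heights now [3 7 8 7 3], max=8
Drop 6: I rot3 at col 4 lands with bottom-row=3; cleared 0 line(s) (total 0); column heights now [3 7 8 7 7], max=8

Answer: 0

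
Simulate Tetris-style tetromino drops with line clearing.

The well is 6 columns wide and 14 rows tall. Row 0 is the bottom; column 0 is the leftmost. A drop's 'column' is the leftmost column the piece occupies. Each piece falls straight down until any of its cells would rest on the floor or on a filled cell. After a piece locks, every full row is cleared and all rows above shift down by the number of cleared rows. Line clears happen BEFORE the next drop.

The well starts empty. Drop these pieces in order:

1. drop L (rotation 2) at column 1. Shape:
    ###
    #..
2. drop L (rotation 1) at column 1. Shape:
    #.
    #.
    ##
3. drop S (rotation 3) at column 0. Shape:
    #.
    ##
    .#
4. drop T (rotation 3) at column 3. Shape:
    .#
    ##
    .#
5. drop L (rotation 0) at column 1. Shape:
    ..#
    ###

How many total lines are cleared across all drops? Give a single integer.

Answer: 0

Derivation:
Drop 1: L rot2 at col 1 lands with bottom-row=0; cleared 0 line(s) (total 0); column heights now [0 2 2 2 0 0], max=2
Drop 2: L rot1 at col 1 lands with bottom-row=2; cleared 0 line(s) (total 0); column heights now [0 5 3 2 0 0], max=5
Drop 3: S rot3 at col 0 lands with bottom-row=5; cleared 0 line(s) (total 0); column heights now [8 7 3 2 0 0], max=8
Drop 4: T rot3 at col 3 lands with bottom-row=1; cleared 0 line(s) (total 0); column heights now [8 7 3 3 4 0], max=8
Drop 5: L rot0 at col 1 lands with bottom-row=7; cleared 0 line(s) (total 0); column heights now [8 8 8 9 4 0], max=9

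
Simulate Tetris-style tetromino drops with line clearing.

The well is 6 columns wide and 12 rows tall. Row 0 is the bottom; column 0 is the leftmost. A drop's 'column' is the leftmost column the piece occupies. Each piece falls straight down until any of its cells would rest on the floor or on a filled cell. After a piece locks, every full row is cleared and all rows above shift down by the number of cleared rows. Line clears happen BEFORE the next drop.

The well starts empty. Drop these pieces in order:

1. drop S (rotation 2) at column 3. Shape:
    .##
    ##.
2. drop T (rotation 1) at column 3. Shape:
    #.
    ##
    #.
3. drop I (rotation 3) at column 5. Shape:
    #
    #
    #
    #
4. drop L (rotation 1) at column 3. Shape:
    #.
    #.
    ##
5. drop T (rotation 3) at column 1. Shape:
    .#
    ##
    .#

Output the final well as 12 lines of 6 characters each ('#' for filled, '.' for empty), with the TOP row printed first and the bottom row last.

Drop 1: S rot2 at col 3 lands with bottom-row=0; cleared 0 line(s) (total 0); column heights now [0 0 0 1 2 2], max=2
Drop 2: T rot1 at col 3 lands with bottom-row=1; cleared 0 line(s) (total 0); column heights now [0 0 0 4 3 2], max=4
Drop 3: I rot3 at col 5 lands with bottom-row=2; cleared 0 line(s) (total 0); column heights now [0 0 0 4 3 6], max=6
Drop 4: L rot1 at col 3 lands with bottom-row=4; cleared 0 line(s) (total 0); column heights now [0 0 0 7 5 6], max=7
Drop 5: T rot3 at col 1 lands with bottom-row=0; cleared 0 line(s) (total 0); column heights now [0 2 3 7 5 6], max=7

Answer: ......
......
......
......
......
...#..
...#.#
...###
...#.#
..####
.#####
..###.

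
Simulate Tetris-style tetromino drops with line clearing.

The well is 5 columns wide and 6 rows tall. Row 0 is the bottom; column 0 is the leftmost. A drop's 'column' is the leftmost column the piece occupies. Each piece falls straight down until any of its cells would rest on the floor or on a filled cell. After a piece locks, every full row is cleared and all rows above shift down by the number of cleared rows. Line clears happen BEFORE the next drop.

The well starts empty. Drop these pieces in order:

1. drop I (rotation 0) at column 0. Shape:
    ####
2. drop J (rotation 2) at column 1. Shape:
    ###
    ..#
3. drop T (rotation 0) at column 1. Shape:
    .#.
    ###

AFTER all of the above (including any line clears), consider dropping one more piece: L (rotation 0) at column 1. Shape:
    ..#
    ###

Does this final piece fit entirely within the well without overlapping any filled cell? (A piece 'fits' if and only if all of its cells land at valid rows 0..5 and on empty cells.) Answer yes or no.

Answer: no

Derivation:
Drop 1: I rot0 at col 0 lands with bottom-row=0; cleared 0 line(s) (total 0); column heights now [1 1 1 1 0], max=1
Drop 2: J rot2 at col 1 lands with bottom-row=1; cleared 0 line(s) (total 0); column heights now [1 3 3 3 0], max=3
Drop 3: T rot0 at col 1 lands with bottom-row=3; cleared 0 line(s) (total 0); column heights now [1 4 5 4 0], max=5
Test piece L rot0 at col 1 (width 3): heights before test = [1 4 5 4 0]; fits = False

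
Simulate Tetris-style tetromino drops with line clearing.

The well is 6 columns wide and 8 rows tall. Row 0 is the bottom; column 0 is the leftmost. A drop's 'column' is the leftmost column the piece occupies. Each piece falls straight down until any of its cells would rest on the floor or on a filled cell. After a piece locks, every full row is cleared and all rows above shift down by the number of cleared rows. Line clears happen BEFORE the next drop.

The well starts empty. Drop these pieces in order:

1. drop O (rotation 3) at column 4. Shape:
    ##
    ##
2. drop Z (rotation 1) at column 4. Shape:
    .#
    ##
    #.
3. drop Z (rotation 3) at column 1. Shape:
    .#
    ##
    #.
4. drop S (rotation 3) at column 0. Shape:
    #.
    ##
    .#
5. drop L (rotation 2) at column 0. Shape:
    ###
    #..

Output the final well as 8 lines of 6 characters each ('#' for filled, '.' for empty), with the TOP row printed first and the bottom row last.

Answer: ......
###...
#.....
#....#
##..##
.##.#.
.##.##
.#..##

Derivation:
Drop 1: O rot3 at col 4 lands with bottom-row=0; cleared 0 line(s) (total 0); column heights now [0 0 0 0 2 2], max=2
Drop 2: Z rot1 at col 4 lands with bottom-row=2; cleared 0 line(s) (total 0); column heights now [0 0 0 0 4 5], max=5
Drop 3: Z rot3 at col 1 lands with bottom-row=0; cleared 0 line(s) (total 0); column heights now [0 2 3 0 4 5], max=5
Drop 4: S rot3 at col 0 lands with bottom-row=2; cleared 0 line(s) (total 0); column heights now [5 4 3 0 4 5], max=5
Drop 5: L rot2 at col 0 lands with bottom-row=5; cleared 0 line(s) (total 0); column heights now [7 7 7 0 4 5], max=7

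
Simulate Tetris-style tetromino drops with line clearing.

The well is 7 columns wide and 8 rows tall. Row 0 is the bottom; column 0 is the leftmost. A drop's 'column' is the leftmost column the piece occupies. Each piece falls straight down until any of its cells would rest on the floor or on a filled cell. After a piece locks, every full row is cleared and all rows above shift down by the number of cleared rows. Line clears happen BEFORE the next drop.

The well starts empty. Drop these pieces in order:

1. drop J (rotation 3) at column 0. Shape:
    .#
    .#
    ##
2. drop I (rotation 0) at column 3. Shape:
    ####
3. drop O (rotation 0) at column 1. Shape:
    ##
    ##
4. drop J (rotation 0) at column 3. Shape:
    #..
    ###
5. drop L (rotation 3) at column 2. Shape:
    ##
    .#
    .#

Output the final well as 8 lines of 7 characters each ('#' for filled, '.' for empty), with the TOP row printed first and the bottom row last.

Answer: .......
.......
..##...
.###...
.###...
.#.#...
.#.###.
##.####

Derivation:
Drop 1: J rot3 at col 0 lands with bottom-row=0; cleared 0 line(s) (total 0); column heights now [1 3 0 0 0 0 0], max=3
Drop 2: I rot0 at col 3 lands with bottom-row=0; cleared 0 line(s) (total 0); column heights now [1 3 0 1 1 1 1], max=3
Drop 3: O rot0 at col 1 lands with bottom-row=3; cleared 0 line(s) (total 0); column heights now [1 5 5 1 1 1 1], max=5
Drop 4: J rot0 at col 3 lands with bottom-row=1; cleared 0 line(s) (total 0); column heights now [1 5 5 3 2 2 1], max=5
Drop 5: L rot3 at col 2 lands with bottom-row=3; cleared 0 line(s) (total 0); column heights now [1 5 6 6 2 2 1], max=6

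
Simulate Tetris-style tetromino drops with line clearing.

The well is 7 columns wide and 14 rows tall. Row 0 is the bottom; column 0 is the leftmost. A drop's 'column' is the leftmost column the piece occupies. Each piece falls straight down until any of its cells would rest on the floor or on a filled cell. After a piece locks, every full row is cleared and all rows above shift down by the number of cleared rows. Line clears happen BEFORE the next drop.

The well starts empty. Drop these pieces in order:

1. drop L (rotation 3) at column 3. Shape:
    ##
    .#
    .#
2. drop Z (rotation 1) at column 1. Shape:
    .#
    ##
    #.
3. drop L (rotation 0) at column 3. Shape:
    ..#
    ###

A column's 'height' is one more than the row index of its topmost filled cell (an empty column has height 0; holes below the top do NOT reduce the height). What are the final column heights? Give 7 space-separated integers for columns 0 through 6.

Answer: 0 2 3 4 4 5 0

Derivation:
Drop 1: L rot3 at col 3 lands with bottom-row=0; cleared 0 line(s) (total 0); column heights now [0 0 0 3 3 0 0], max=3
Drop 2: Z rot1 at col 1 lands with bottom-row=0; cleared 0 line(s) (total 0); column heights now [0 2 3 3 3 0 0], max=3
Drop 3: L rot0 at col 3 lands with bottom-row=3; cleared 0 line(s) (total 0); column heights now [0 2 3 4 4 5 0], max=5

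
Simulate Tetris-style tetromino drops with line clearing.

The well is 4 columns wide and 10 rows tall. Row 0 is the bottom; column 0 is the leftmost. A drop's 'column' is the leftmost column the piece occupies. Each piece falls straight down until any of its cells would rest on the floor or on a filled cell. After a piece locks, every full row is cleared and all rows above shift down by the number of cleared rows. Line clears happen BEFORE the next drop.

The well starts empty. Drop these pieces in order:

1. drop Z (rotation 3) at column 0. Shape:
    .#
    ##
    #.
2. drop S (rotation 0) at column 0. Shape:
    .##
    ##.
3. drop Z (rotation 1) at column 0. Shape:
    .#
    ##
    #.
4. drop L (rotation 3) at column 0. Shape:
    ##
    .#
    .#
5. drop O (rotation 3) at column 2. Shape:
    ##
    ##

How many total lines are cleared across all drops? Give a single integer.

Answer: 1

Derivation:
Drop 1: Z rot3 at col 0 lands with bottom-row=0; cleared 0 line(s) (total 0); column heights now [2 3 0 0], max=3
Drop 2: S rot0 at col 0 lands with bottom-row=3; cleared 0 line(s) (total 0); column heights now [4 5 5 0], max=5
Drop 3: Z rot1 at col 0 lands with bottom-row=4; cleared 0 line(s) (total 0); column heights now [6 7 5 0], max=7
Drop 4: L rot3 at col 0 lands with bottom-row=7; cleared 0 line(s) (total 0); column heights now [10 10 5 0], max=10
Drop 5: O rot3 at col 2 lands with bottom-row=5; cleared 1 line(s) (total 1); column heights now [9 9 6 6], max=9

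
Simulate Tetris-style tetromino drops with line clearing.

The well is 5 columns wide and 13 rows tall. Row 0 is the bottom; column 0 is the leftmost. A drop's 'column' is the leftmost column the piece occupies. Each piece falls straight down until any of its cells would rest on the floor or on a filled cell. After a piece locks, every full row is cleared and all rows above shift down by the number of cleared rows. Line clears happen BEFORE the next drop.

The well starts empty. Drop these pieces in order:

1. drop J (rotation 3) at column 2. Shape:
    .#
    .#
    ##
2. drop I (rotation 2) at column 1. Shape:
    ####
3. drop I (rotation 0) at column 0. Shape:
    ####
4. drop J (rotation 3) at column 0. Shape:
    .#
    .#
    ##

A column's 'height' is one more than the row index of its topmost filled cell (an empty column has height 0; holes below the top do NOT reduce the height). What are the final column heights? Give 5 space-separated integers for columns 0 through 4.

Answer: 6 8 5 5 4

Derivation:
Drop 1: J rot3 at col 2 lands with bottom-row=0; cleared 0 line(s) (total 0); column heights now [0 0 1 3 0], max=3
Drop 2: I rot2 at col 1 lands with bottom-row=3; cleared 0 line(s) (total 0); column heights now [0 4 4 4 4], max=4
Drop 3: I rot0 at col 0 lands with bottom-row=4; cleared 0 line(s) (total 0); column heights now [5 5 5 5 4], max=5
Drop 4: J rot3 at col 0 lands with bottom-row=5; cleared 0 line(s) (total 0); column heights now [6 8 5 5 4], max=8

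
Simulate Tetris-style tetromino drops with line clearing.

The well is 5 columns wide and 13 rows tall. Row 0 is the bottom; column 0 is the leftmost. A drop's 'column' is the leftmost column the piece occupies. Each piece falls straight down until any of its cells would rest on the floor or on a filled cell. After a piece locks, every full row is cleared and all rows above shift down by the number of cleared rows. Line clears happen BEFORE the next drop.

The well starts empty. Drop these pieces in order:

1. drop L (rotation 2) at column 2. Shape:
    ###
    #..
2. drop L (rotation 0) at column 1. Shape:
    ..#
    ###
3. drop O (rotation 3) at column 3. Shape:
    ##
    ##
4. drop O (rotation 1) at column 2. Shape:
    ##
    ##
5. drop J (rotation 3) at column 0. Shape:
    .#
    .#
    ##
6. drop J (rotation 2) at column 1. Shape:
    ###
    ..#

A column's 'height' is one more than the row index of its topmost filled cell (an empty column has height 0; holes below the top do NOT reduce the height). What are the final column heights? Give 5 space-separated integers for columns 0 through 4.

Answer: 4 10 10 10 6

Derivation:
Drop 1: L rot2 at col 2 lands with bottom-row=0; cleared 0 line(s) (total 0); column heights now [0 0 2 2 2], max=2
Drop 2: L rot0 at col 1 lands with bottom-row=2; cleared 0 line(s) (total 0); column heights now [0 3 3 4 2], max=4
Drop 3: O rot3 at col 3 lands with bottom-row=4; cleared 0 line(s) (total 0); column heights now [0 3 3 6 6], max=6
Drop 4: O rot1 at col 2 lands with bottom-row=6; cleared 0 line(s) (total 0); column heights now [0 3 8 8 6], max=8
Drop 5: J rot3 at col 0 lands with bottom-row=3; cleared 0 line(s) (total 0); column heights now [4 6 8 8 6], max=8
Drop 6: J rot2 at col 1 lands with bottom-row=8; cleared 0 line(s) (total 0); column heights now [4 10 10 10 6], max=10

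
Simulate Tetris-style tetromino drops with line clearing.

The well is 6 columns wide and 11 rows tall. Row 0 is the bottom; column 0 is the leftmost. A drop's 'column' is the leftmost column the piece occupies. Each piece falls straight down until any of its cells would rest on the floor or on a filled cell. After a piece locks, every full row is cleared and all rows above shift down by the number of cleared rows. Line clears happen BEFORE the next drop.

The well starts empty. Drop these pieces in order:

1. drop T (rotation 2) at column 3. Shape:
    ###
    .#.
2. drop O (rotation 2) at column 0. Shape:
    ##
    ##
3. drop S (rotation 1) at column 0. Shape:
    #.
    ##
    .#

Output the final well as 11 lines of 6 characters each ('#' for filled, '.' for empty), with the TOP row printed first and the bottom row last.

Answer: ......
......
......
......
......
......
#.....
##....
.#....
##.###
##..#.

Derivation:
Drop 1: T rot2 at col 3 lands with bottom-row=0; cleared 0 line(s) (total 0); column heights now [0 0 0 2 2 2], max=2
Drop 2: O rot2 at col 0 lands with bottom-row=0; cleared 0 line(s) (total 0); column heights now [2 2 0 2 2 2], max=2
Drop 3: S rot1 at col 0 lands with bottom-row=2; cleared 0 line(s) (total 0); column heights now [5 4 0 2 2 2], max=5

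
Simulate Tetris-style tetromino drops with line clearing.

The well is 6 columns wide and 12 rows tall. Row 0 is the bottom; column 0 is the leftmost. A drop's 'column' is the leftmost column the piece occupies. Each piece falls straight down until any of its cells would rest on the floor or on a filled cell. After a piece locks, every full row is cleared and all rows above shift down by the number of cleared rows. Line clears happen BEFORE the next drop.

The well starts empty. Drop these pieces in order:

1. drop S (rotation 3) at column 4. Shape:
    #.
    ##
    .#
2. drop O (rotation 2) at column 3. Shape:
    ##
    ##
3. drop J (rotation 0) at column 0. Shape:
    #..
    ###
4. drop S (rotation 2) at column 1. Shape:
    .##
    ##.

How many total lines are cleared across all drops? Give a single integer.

Answer: 0

Derivation:
Drop 1: S rot3 at col 4 lands with bottom-row=0; cleared 0 line(s) (total 0); column heights now [0 0 0 0 3 2], max=3
Drop 2: O rot2 at col 3 lands with bottom-row=3; cleared 0 line(s) (total 0); column heights now [0 0 0 5 5 2], max=5
Drop 3: J rot0 at col 0 lands with bottom-row=0; cleared 0 line(s) (total 0); column heights now [2 1 1 5 5 2], max=5
Drop 4: S rot2 at col 1 lands with bottom-row=4; cleared 0 line(s) (total 0); column heights now [2 5 6 6 5 2], max=6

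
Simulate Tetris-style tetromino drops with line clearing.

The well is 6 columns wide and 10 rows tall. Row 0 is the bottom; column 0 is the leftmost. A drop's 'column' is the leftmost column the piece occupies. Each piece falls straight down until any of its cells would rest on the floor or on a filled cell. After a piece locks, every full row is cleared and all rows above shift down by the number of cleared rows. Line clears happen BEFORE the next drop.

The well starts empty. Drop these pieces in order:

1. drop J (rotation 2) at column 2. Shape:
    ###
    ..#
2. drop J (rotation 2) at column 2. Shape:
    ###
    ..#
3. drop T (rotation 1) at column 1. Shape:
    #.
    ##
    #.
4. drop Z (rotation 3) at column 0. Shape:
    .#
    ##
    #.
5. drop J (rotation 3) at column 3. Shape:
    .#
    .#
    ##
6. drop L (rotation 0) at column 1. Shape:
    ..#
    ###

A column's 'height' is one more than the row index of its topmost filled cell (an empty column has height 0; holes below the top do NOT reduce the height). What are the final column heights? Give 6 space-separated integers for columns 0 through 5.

Drop 1: J rot2 at col 2 lands with bottom-row=0; cleared 0 line(s) (total 0); column heights now [0 0 2 2 2 0], max=2
Drop 2: J rot2 at col 2 lands with bottom-row=2; cleared 0 line(s) (total 0); column heights now [0 0 4 4 4 0], max=4
Drop 3: T rot1 at col 1 lands with bottom-row=3; cleared 0 line(s) (total 0); column heights now [0 6 5 4 4 0], max=6
Drop 4: Z rot3 at col 0 lands with bottom-row=5; cleared 0 line(s) (total 0); column heights now [7 8 5 4 4 0], max=8
Drop 5: J rot3 at col 3 lands with bottom-row=4; cleared 0 line(s) (total 0); column heights now [7 8 5 5 7 0], max=8
Drop 6: L rot0 at col 1 lands with bottom-row=8; cleared 0 line(s) (total 0); column heights now [7 9 9 10 7 0], max=10

Answer: 7 9 9 10 7 0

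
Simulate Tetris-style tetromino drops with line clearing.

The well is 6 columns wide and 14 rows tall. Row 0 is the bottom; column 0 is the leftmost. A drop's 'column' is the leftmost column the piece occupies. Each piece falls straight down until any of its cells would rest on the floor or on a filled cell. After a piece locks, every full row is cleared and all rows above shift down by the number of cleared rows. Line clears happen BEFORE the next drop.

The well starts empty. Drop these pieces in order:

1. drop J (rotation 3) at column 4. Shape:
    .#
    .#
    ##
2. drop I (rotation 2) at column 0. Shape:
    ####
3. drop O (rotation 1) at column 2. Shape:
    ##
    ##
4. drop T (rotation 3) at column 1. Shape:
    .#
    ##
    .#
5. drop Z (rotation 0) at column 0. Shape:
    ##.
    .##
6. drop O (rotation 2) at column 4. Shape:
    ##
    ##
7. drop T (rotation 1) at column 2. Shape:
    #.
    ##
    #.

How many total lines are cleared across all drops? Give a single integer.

Answer: 1

Derivation:
Drop 1: J rot3 at col 4 lands with bottom-row=0; cleared 0 line(s) (total 0); column heights now [0 0 0 0 1 3], max=3
Drop 2: I rot2 at col 0 lands with bottom-row=0; cleared 1 line(s) (total 1); column heights now [0 0 0 0 0 2], max=2
Drop 3: O rot1 at col 2 lands with bottom-row=0; cleared 0 line(s) (total 1); column heights now [0 0 2 2 0 2], max=2
Drop 4: T rot3 at col 1 lands with bottom-row=2; cleared 0 line(s) (total 1); column heights now [0 4 5 2 0 2], max=5
Drop 5: Z rot0 at col 0 lands with bottom-row=5; cleared 0 line(s) (total 1); column heights now [7 7 6 2 0 2], max=7
Drop 6: O rot2 at col 4 lands with bottom-row=2; cleared 0 line(s) (total 1); column heights now [7 7 6 2 4 4], max=7
Drop 7: T rot1 at col 2 lands with bottom-row=6; cleared 0 line(s) (total 1); column heights now [7 7 9 8 4 4], max=9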